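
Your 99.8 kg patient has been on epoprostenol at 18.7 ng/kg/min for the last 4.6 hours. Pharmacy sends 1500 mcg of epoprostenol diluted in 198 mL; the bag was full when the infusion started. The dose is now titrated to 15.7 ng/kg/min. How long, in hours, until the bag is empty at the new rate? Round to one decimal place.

Initial rate:
Dose = 18.7 ng/kg/min × 99.8 kg = 1866.26 ng/min
1866.26 ng/min × 60 min/hr = 111975.6 ng/hr
Concentration = 1500 mcg ÷ 198 mL = 7.575758 mcg/mL = 7575.758 ng/mL
Rate = 111975.6 ng/hr ÷ 7575.758 ng/mL = 14.78078 mL/hr
Volume infused so far = 14.78078 mL/hr × 4.6 hr = 67.99158 mL
Volume remaining = 198 − 67.99158 = 130.0084 mL
New rate:
Dose = 15.7 ng/kg/min × 99.8 kg = 1566.86 ng/min
1566.86 ng/min × 60 min/hr = 94011.6 ng/hr
Rate = 94011.6 ng/hr ÷ 7575.758 ng/mL = 12.40953 mL/hr
Time remaining = 130.0084 mL ÷ 12.40953 mL/hr = 10.4765 hr

10.5 hours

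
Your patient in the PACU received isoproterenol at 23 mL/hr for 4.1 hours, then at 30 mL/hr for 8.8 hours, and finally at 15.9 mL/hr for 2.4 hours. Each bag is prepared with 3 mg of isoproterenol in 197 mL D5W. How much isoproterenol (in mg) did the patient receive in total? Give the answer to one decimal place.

Concentration = 3 mg ÷ 197 mL = 0.01522843 mg/mL
Stage 1: 23 mL/hr × 4.1 hr = 94.3 mL → 94.3 mL × 0.01522843 mg/mL = 1.436041 mg
Stage 2: 30 mL/hr × 8.8 hr = 264 mL → 264 mL × 0.01522843 mg/mL = 4.020305 mg
Stage 3: 15.9 mL/hr × 2.4 hr = 38.16 mL → 38.16 mL × 0.01522843 mg/mL = 0.5811168 mg
Total = 1.436041 + 4.020305 + 0.5811168 = 6.037462 mg

6.0 mg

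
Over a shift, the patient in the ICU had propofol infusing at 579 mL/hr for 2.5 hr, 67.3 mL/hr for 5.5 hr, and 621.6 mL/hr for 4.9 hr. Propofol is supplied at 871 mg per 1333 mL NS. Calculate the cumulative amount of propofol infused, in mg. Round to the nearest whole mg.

Concentration = 871 mg ÷ 1333 mL = 0.6534134 mg/mL
Stage 1: 579 mL/hr × 2.5 hr = 1447.5 mL → 1447.5 mL × 0.6534134 mg/mL = 945.8158 mg
Stage 2: 67.3 mL/hr × 5.5 hr = 370.15 mL → 370.15 mL × 0.6534134 mg/mL = 241.861 mg
Stage 3: 621.6 mL/hr × 4.9 hr = 3045.84 mL → 3045.84 mL × 0.6534134 mg/mL = 1990.193 mg
Total = 945.8158 + 241.861 + 1990.193 = 3177.869 mg

3178 mg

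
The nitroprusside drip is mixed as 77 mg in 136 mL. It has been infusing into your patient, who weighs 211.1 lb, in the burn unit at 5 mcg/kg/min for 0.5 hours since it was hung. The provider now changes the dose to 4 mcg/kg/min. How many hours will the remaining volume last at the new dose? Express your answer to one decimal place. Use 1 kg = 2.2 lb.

2.7 hours

Initial rate:
Weight = 211.1 lb ÷ 2.2 lb/kg = 95.95455 kg
Dose = 5 mcg/kg/min × 95.95455 kg = 479.7727 mcg/min
479.7727 mcg/min × 60 min/hr = 28786.36 mcg/hr
Concentration = 77 mg ÷ 136 mL = 0.5661765 mg/mL = 566.1765 mcg/mL
Rate = 28786.36 mcg/hr ÷ 566.1765 mcg/mL = 50.84345 mL/hr
Volume infused so far = 50.84345 mL/hr × 0.5 hr = 25.42172 mL
Volume remaining = 136 − 25.42172 = 110.5783 mL
New rate:
Dose = 4 mcg/kg/min × 95.95455 kg = 383.8182 mcg/min
383.8182 mcg/min × 60 min/hr = 23029.09 mcg/hr
Rate = 23029.09 mcg/hr ÷ 566.1765 mcg/mL = 40.67476 mL/hr
Time remaining = 110.5783 mL ÷ 40.67476 mL/hr = 2.718597 hr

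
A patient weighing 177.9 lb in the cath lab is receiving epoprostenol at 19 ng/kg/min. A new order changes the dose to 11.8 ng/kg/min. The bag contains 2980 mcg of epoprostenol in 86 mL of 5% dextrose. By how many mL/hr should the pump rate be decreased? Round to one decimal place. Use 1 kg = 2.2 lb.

1.0 mL/hr

At the current dose:
Weight = 177.9 lb ÷ 2.2 lb/kg = 80.86364 kg
Dose = 19 ng/kg/min × 80.86364 kg = 1536.409 ng/min
1536.409 ng/min × 60 min/hr = 92184.55 ng/hr
Concentration = 2980 mcg ÷ 86 mL = 34.65116 mcg/mL = 34651.16 ng/mL
Rate = 92184.55 ng/hr ÷ 34651.16 ng/mL = 2.660359 mL/hr
At the new dose:
Dose = 11.8 ng/kg/min × 80.86364 kg = 954.1909 ng/min
954.1909 ng/min × 60 min/hr = 57251.45 ng/hr
Rate = 57251.45 ng/hr ÷ 34651.16 ng/mL = 1.652223 mL/hr
Change = 1.652223 − 2.660359 = -1.008136 mL/hr → 1.008136 mL/hr decrease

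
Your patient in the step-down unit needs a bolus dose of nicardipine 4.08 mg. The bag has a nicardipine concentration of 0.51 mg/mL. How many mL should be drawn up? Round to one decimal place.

Volume = 4.08 mg ÷ 0.51 mg/mL = 8 mL

8.0 mL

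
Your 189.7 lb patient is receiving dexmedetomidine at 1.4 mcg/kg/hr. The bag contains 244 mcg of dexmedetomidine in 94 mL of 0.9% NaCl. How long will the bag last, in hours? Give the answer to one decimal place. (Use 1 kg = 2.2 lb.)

2.0 hours

Weight = 189.7 lb ÷ 2.2 lb/kg = 86.22727 kg
Dose = 1.4 mcg/kg/hr × 86.22727 kg = 120.7182 mcg/hr
Concentration = 244 mcg ÷ 94 mL = 2.595745 mcg/mL
Rate = 120.7182 mcg/hr ÷ 2.595745 mcg/mL = 46.50618 mL/hr
Duration = 94 mL ÷ 46.50618 mL/hr = 2.021237 hr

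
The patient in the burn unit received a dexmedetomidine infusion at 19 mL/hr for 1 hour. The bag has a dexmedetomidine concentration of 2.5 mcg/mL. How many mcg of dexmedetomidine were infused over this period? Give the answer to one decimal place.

47.5 mcg

Drug rate = 19 mL/hr × 2.5 mcg/mL = 47.5 mcg/hr
Total = 47.5 mcg/hr × 1 hr = 47.5 mcg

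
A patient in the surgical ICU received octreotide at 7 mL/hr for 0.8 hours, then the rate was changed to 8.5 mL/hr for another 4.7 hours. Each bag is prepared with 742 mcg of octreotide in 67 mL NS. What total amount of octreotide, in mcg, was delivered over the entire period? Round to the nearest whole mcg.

Concentration = 742 mcg ÷ 67 mL = 11.07463 mcg/mL
Stage 1: 7 mL/hr × 0.8 hr = 5.6 mL → 5.6 mL × 11.07463 mcg/mL = 62.01791 mcg
Stage 2: 8.5 mL/hr × 4.7 hr = 39.95 mL → 39.95 mL × 11.07463 mcg/mL = 442.4313 mcg
Total = 62.01791 + 442.4313 = 504.4493 mcg

504 mcg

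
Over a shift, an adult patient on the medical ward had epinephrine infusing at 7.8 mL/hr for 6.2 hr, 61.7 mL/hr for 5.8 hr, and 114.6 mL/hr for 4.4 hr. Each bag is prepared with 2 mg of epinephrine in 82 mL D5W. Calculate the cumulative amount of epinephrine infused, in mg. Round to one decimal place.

22.2 mg

Concentration = 2 mg ÷ 82 mL = 0.02439024 mg/mL
Stage 1: 7.8 mL/hr × 6.2 hr = 48.36 mL → 48.36 mL × 0.02439024 mg/mL = 1.179512 mg
Stage 2: 61.7 mL/hr × 5.8 hr = 357.86 mL → 357.86 mL × 0.02439024 mg/mL = 8.728293 mg
Stage 3: 114.6 mL/hr × 4.4 hr = 504.24 mL → 504.24 mL × 0.02439024 mg/mL = 12.29854 mg
Total = 1.179512 + 8.728293 + 12.29854 = 22.20634 mg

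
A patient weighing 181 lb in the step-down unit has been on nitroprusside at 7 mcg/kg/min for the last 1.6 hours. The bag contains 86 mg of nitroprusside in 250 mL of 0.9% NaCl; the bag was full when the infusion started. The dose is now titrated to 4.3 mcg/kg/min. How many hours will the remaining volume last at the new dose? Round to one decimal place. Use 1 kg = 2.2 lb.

1.4 hours

Initial rate:
Weight = 181 lb ÷ 2.2 lb/kg = 82.27273 kg
Dose = 7 mcg/kg/min × 82.27273 kg = 575.9091 mcg/min
575.9091 mcg/min × 60 min/hr = 34554.55 mcg/hr
Concentration = 86 mg ÷ 250 mL = 0.344 mg/mL = 344 mcg/mL
Rate = 34554.55 mcg/hr ÷ 344 mcg/mL = 100.4493 mL/hr
Volume infused so far = 100.4493 mL/hr × 1.6 hr = 160.7188 mL
Volume remaining = 250 − 160.7188 = 89.28118 mL
New rate:
Dose = 4.3 mcg/kg/min × 82.27273 kg = 353.7727 mcg/min
353.7727 mcg/min × 60 min/hr = 21226.36 mcg/hr
Rate = 21226.36 mcg/hr ÷ 344 mcg/mL = 61.70455 mL/hr
Time remaining = 89.28118 mL ÷ 61.70455 mL/hr = 1.446914 hr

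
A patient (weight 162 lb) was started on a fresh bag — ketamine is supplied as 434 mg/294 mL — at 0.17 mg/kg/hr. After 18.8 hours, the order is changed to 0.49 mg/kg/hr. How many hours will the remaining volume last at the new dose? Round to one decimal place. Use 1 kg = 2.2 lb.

Initial rate:
Weight = 162 lb ÷ 2.2 lb/kg = 73.63636 kg
Dose = 0.17 mg/kg/hr × 73.63636 kg = 12.51818 mg/hr
Concentration = 434 mg ÷ 294 mL = 1.47619 mg/mL
Rate = 12.51818 mg/hr ÷ 1.47619 mg/mL = 8.480059 mL/hr
Volume infused so far = 8.480059 mL/hr × 18.8 hr = 159.4251 mL
Volume remaining = 294 − 159.4251 = 134.5749 mL
New rate:
Dose = 0.49 mg/kg/hr × 73.63636 kg = 36.08182 mg/hr
Rate = 36.08182 mg/hr ÷ 1.47619 mg/mL = 24.44252 mL/hr
Time remaining = 134.5749 mL ÷ 24.44252 mL/hr = 5.50577 hr

5.5 hours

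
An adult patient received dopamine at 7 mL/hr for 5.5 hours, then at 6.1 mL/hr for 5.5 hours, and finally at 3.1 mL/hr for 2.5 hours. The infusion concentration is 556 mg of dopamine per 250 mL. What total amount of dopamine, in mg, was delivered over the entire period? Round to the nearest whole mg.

177 mg

Concentration = 556 mg ÷ 250 mL = 2.224 mg/mL
Stage 1: 7 mL/hr × 5.5 hr = 38.5 mL → 38.5 mL × 2.224 mg/mL = 85.624 mg
Stage 2: 6.1 mL/hr × 5.5 hr = 33.55 mL → 33.55 mL × 2.224 mg/mL = 74.6152 mg
Stage 3: 3.1 mL/hr × 2.5 hr = 7.75 mL → 7.75 mL × 2.224 mg/mL = 17.236 mg
Total = 85.624 + 74.6152 + 17.236 = 177.4752 mg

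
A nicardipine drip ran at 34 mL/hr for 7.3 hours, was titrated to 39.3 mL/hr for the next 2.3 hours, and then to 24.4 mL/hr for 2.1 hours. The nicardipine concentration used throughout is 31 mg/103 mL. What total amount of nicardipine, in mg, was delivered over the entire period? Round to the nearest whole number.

Concentration = 31 mg ÷ 103 mL = 0.3009709 mg/mL
Stage 1: 34 mL/hr × 7.3 hr = 248.2 mL → 248.2 mL × 0.3009709 mg/mL = 74.70097 mg
Stage 2: 39.3 mL/hr × 2.3 hr = 90.39 mL → 90.39 mL × 0.3009709 mg/mL = 27.20476 mg
Stage 3: 24.4 mL/hr × 2.1 hr = 51.24 mL → 51.24 mL × 0.3009709 mg/mL = 15.42175 mg
Total = 74.70097 + 27.20476 + 15.42175 = 117.3275 mg

117 mg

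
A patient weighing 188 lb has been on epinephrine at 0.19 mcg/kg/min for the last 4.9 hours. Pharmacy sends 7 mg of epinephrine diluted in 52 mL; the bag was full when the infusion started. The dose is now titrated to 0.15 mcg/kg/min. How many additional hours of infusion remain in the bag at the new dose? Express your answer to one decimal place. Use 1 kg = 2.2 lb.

Initial rate:
Weight = 188 lb ÷ 2.2 lb/kg = 85.45455 kg
Dose = 0.19 mcg/kg/min × 85.45455 kg = 16.23636 mcg/min
16.23636 mcg/min × 60 min/hr = 974.1818 mcg/hr
Concentration = 7 mg ÷ 52 mL = 0.1346154 mg/mL = 134.6154 mcg/mL
Rate = 974.1818 mcg/hr ÷ 134.6154 mcg/mL = 7.236779 mL/hr
Volume infused so far = 7.236779 mL/hr × 4.9 hr = 35.46022 mL
Volume remaining = 52 − 35.46022 = 16.53978 mL
New rate:
Dose = 0.15 mcg/kg/min × 85.45455 kg = 12.81818 mcg/min
12.81818 mcg/min × 60 min/hr = 769.0909 mcg/hr
Rate = 769.0909 mcg/hr ÷ 134.6154 mcg/mL = 5.713247 mL/hr
Time remaining = 16.53978 mL ÷ 5.713247 mL/hr = 2.894988 hr

2.9 hours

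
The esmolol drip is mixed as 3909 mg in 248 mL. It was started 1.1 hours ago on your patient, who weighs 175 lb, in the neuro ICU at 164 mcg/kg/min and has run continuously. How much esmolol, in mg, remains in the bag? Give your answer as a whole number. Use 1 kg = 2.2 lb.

Weight = 175 lb ÷ 2.2 lb/kg = 79.54545 kg
Dose = 164 mcg/kg/min × 79.54545 kg = 13045.45 mcg/min
13045.45 mcg/min × 60 min/hr = 782727.3 mcg/hr
Concentration = 3909 mg ÷ 248 mL = 15.7621 mg/mL = 15762.1 mcg/mL
Rate = 782727.3 mcg/hr ÷ 15762.1 mcg/mL = 49.65883 mL/hr
Volume infused = 49.65883 mL/hr × 1.1 hr = 54.62471 mL
Volume remaining = 248 − 54.62471 = 193.3753 mL
Drug remaining = 193.3753 mL × 15762.1 mcg/mL = 3048000 mcg = 3048 mg

3048 mg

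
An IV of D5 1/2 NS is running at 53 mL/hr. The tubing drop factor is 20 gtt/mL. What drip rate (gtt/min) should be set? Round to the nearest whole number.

53 mL/hr ÷ 60 min/hr = 0.8833333 mL/min
0.8833333 mL/min × 20 gtt/mL = 17.66667 gtt/min

18 gtt/min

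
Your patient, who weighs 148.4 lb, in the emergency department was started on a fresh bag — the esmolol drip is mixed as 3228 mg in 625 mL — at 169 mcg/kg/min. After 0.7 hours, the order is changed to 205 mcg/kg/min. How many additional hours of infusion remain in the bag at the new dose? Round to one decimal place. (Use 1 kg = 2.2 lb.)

3.3 hours

Initial rate:
Weight = 148.4 lb ÷ 2.2 lb/kg = 67.45455 kg
Dose = 169 mcg/kg/min × 67.45455 kg = 11399.82 mcg/min
11399.82 mcg/min × 60 min/hr = 683989.1 mcg/hr
Concentration = 3228 mg ÷ 625 mL = 5.1648 mg/mL = 5164.8 mcg/mL
Rate = 683989.1 mcg/hr ÷ 5164.8 mcg/mL = 132.4328 mL/hr
Volume infused so far = 132.4328 mL/hr × 0.7 hr = 92.70298 mL
Volume remaining = 625 − 92.70298 = 532.297 mL
New rate:
Dose = 205 mcg/kg/min × 67.45455 kg = 13828.18 mcg/min
13828.18 mcg/min × 60 min/hr = 829690.9 mcg/hr
Rate = 829690.9 mcg/hr ÷ 5164.8 mcg/mL = 160.6434 mL/hr
Time remaining = 532.297 mL ÷ 160.6434 mL/hr = 3.313532 hr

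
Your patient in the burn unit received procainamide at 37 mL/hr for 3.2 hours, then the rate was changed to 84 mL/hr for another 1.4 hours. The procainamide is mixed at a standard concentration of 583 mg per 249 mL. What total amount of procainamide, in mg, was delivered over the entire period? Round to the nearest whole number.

553 mg

Concentration = 583 mg ÷ 249 mL = 2.341365 mg/mL
Stage 1: 37 mL/hr × 3.2 hr = 118.4 mL → 118.4 mL × 2.341365 mg/mL = 277.2177 mg
Stage 2: 84 mL/hr × 1.4 hr = 117.6 mL → 117.6 mL × 2.341365 mg/mL = 275.3446 mg
Total = 277.2177 + 275.3446 = 552.5622 mg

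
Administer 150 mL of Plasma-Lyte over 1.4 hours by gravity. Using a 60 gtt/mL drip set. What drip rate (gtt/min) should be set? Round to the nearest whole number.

150 mL ÷ (1.4 hr × 60 = 84 min) = 1.785714 mL/min
1.785714 mL/min × 60 gtt/mL = 107.1429 gtt/min

107 gtt/min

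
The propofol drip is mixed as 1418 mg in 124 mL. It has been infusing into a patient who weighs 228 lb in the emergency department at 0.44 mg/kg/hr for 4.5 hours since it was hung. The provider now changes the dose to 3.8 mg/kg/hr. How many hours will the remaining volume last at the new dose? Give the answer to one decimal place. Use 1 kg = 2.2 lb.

3.1 hours

Initial rate:
Weight = 228 lb ÷ 2.2 lb/kg = 103.6364 kg
Dose = 0.44 mg/kg/hr × 103.6364 kg = 45.6 mg/hr
Concentration = 1418 mg ÷ 124 mL = 11.43548 mg/mL
Rate = 45.6 mg/hr ÷ 11.43548 mg/mL = 3.987588 mL/hr
Volume infused so far = 3.987588 mL/hr × 4.5 hr = 17.94415 mL
Volume remaining = 124 − 17.94415 = 106.0559 mL
New rate:
Dose = 3.8 mg/kg/hr × 103.6364 kg = 393.8182 mg/hr
Rate = 393.8182 mg/hr ÷ 11.43548 mg/mL = 34.43826 mL/hr
Time remaining = 106.0559 mL ÷ 34.43826 mL/hr = 3.079594 hr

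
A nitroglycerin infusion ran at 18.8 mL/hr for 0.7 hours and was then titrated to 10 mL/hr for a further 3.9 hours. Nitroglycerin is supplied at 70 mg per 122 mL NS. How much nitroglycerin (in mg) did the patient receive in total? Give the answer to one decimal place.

29.9 mg

Concentration = 70 mg ÷ 122 mL = 0.5737705 mg/mL
Stage 1: 18.8 mL/hr × 0.7 hr = 13.16 mL → 13.16 mL × 0.5737705 mg/mL = 7.55082 mg
Stage 2: 10 mL/hr × 3.9 hr = 39 mL → 39 mL × 0.5737705 mg/mL = 22.37705 mg
Total = 7.55082 + 22.37705 = 29.92787 mg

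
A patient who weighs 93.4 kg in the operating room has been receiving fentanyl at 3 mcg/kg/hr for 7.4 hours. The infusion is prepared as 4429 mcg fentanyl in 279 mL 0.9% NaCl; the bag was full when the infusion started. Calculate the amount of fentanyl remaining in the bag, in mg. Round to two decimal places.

Dose = 3 mcg/kg/hr × 93.4 kg = 280.2 mcg/hr
Concentration = 4429 mcg ÷ 279 mL = 15.87455 mcg/mL
Rate = 280.2 mcg/hr ÷ 15.87455 mcg/mL = 17.65089 mL/hr
Volume infused = 17.65089 mL/hr × 7.4 hr = 130.6166 mL
Volume remaining = 279 − 130.6166 = 148.3834 mL
Drug remaining = 148.3834 mL × 15.87455 mcg/mL = 2355.52 mcg = 2.35552 mg

2.36 mg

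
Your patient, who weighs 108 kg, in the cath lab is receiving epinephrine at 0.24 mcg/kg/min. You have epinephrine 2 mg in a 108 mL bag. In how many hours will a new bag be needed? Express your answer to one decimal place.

Dose = 0.24 mcg/kg/min × 108 kg = 25.92 mcg/min
25.92 mcg/min × 60 min/hr = 1555.2 mcg/hr
Concentration = 2 mg ÷ 108 mL = 0.01851852 mg/mL = 18.51852 mcg/mL
Rate = 1555.2 mcg/hr ÷ 18.51852 mcg/mL = 83.9808 mL/hr
Duration = 108 mL ÷ 83.9808 mL/hr = 1.286008 hr

1.3 hours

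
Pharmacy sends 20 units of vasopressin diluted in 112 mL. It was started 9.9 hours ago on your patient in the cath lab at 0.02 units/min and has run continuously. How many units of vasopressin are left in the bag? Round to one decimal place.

0.02 units/min × 60 min/hr = 1.2 units/hr
Concentration = 20 units ÷ 112 mL = 0.1785714 units/mL
Rate = 1.2 units/hr ÷ 0.1785714 units/mL = 6.72 mL/hr
Volume infused = 6.72 mL/hr × 9.9 hr = 66.528 mL
Volume remaining = 112 − 66.528 = 45.472 mL
Drug remaining = 45.472 mL × 0.1785714 units/mL = 8.12 units

8.1 units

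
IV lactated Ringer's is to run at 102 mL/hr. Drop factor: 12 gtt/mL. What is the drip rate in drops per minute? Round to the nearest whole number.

20 gtt/min

102 mL/hr ÷ 60 min/hr = 1.7 mL/min
1.7 mL/min × 12 gtt/mL = 20.4 gtt/min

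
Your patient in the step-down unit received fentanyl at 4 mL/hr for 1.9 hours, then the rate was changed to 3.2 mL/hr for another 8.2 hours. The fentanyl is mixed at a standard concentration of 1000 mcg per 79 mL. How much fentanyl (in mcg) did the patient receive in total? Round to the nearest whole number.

428 mcg

Concentration = 1000 mcg ÷ 79 mL = 12.65823 mcg/mL
Stage 1: 4 mL/hr × 1.9 hr = 7.6 mL → 7.6 mL × 12.65823 mcg/mL = 96.20253 mcg
Stage 2: 3.2 mL/hr × 8.2 hr = 26.24 mL → 26.24 mL × 12.65823 mcg/mL = 332.1519 mcg
Total = 96.20253 + 332.1519 = 428.3544 mcg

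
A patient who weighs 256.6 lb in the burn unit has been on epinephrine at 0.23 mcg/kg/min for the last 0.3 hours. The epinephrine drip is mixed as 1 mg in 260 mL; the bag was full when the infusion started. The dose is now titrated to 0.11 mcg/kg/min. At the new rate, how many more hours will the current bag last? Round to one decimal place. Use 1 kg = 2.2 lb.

Initial rate:
Weight = 256.6 lb ÷ 2.2 lb/kg = 116.6364 kg
Dose = 0.23 mcg/kg/min × 116.6364 kg = 26.82636 mcg/min
26.82636 mcg/min × 60 min/hr = 1609.582 mcg/hr
Concentration = 1 mg ÷ 260 mL = 0.003846154 mg/mL = 3.846154 mcg/mL
Rate = 1609.582 mcg/hr ÷ 3.846154 mcg/mL = 418.4913 mL/hr
Volume infused so far = 418.4913 mL/hr × 0.3 hr = 125.5474 mL
Volume remaining = 260 − 125.5474 = 134.4526 mL
New rate:
Dose = 0.11 mcg/kg/min × 116.6364 kg = 12.83 mcg/min
12.83 mcg/min × 60 min/hr = 769.8 mcg/hr
Rate = 769.8 mcg/hr ÷ 3.846154 mcg/mL = 200.148 mL/hr
Time remaining = 134.4526 mL ÷ 200.148 mL/hr = 0.671766 hr

0.7 hours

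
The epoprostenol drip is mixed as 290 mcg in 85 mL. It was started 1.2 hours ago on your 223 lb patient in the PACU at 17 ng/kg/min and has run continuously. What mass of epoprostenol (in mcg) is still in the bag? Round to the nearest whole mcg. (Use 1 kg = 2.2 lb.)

Weight = 223 lb ÷ 2.2 lb/kg = 101.3636 kg
Dose = 17 ng/kg/min × 101.3636 kg = 1723.182 ng/min
1723.182 ng/min × 60 min/hr = 103390.9 ng/hr
Concentration = 290 mcg ÷ 85 mL = 3.411765 mcg/mL = 3411.765 ng/mL
Rate = 103390.9 ng/hr ÷ 3411.765 ng/mL = 30.30423 mL/hr
Volume infused = 30.30423 mL/hr × 1.2 hr = 36.36508 mL
Volume remaining = 85 − 36.36508 = 48.63492 mL
Drug remaining = 48.63492 mL × 3411.765 ng/mL = 165930.9 ng = 165.9309 mcg

166 mcg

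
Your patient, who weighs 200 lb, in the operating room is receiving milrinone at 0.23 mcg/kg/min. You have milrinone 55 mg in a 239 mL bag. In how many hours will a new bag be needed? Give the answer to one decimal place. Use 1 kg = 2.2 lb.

43.8 hours

Weight = 200 lb ÷ 2.2 lb/kg = 90.90909 kg
Dose = 0.23 mcg/kg/min × 90.90909 kg = 20.90909 mcg/min
20.90909 mcg/min × 60 min/hr = 1254.545 mcg/hr
Concentration = 55 mg ÷ 239 mL = 0.2301255 mg/mL = 230.1255 mcg/mL
Rate = 1254.545 mcg/hr ÷ 230.1255 mcg/mL = 5.45157 mL/hr
Duration = 239 mL ÷ 5.45157 mL/hr = 43.84058 hr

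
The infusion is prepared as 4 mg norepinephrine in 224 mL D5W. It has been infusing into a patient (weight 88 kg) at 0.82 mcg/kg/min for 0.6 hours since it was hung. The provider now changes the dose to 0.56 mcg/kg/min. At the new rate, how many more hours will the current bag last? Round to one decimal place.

Initial rate:
Dose = 0.82 mcg/kg/min × 88 kg = 72.16 mcg/min
72.16 mcg/min × 60 min/hr = 4329.6 mcg/hr
Concentration = 4 mg ÷ 224 mL = 0.01785714 mg/mL = 17.85714 mcg/mL
Rate = 4329.6 mcg/hr ÷ 17.85714 mcg/mL = 242.4576 mL/hr
Volume infused so far = 242.4576 mL/hr × 0.6 hr = 145.4746 mL
Volume remaining = 224 − 145.4746 = 78.52544 mL
New rate:
Dose = 0.56 mcg/kg/min × 88 kg = 49.28 mcg/min
49.28 mcg/min × 60 min/hr = 2956.8 mcg/hr
Rate = 2956.8 mcg/hr ÷ 17.85714 mcg/mL = 165.5808 mL/hr
Time remaining = 78.52544 mL ÷ 165.5808 mL/hr = 0.4742424 hr

0.5 hours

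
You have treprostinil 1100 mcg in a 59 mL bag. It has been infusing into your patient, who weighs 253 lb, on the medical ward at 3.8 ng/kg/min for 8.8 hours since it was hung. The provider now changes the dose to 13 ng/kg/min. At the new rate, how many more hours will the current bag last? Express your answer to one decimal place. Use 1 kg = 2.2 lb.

9.7 hours

Initial rate:
Weight = 253 lb ÷ 2.2 lb/kg = 115 kg
Dose = 3.8 ng/kg/min × 115 kg = 437 ng/min
437 ng/min × 60 min/hr = 26220 ng/hr
Concentration = 1100 mcg ÷ 59 mL = 18.64407 mcg/mL = 18644.07 ng/mL
Rate = 26220 ng/hr ÷ 18644.07 ng/mL = 1.406345 mL/hr
Volume infused so far = 1.406345 mL/hr × 8.8 hr = 12.37584 mL
Volume remaining = 59 − 12.37584 = 46.62416 mL
New rate:
Dose = 13 ng/kg/min × 115 kg = 1495 ng/min
1495 ng/min × 60 min/hr = 89700 ng/hr
Rate = 89700 ng/hr ÷ 18644.07 ng/mL = 4.811182 mL/hr
Time remaining = 46.62416 mL ÷ 4.811182 mL/hr = 9.690792 hr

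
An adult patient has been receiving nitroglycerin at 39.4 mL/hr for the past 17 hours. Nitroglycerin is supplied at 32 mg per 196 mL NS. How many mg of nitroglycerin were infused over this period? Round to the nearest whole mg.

Concentration = 32 mg ÷ 196 mL = 0.1632653 mg/mL = 163.2653 mcg/mL
Drug rate = 39.4 mL/hr × 163.2653 mcg/mL = 6432.653 mcg/hr
Total = 6432.653 mcg/hr × 17 hr = 109355.1 mcg = 109.3551 mg

109 mg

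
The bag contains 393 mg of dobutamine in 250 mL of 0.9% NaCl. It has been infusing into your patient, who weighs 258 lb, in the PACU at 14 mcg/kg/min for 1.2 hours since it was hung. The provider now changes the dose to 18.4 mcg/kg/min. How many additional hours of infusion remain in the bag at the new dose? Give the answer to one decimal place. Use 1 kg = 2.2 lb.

Initial rate:
Weight = 258 lb ÷ 2.2 lb/kg = 117.2727 kg
Dose = 14 mcg/kg/min × 117.2727 kg = 1641.818 mcg/min
1641.818 mcg/min × 60 min/hr = 98509.09 mcg/hr
Concentration = 393 mg ÷ 250 mL = 1.572 mg/mL = 1572 mcg/mL
Rate = 98509.09 mcg/hr ÷ 1572 mcg/mL = 62.66482 mL/hr
Volume infused so far = 62.66482 mL/hr × 1.2 hr = 75.19778 mL
Volume remaining = 250 − 75.19778 = 174.8022 mL
New rate:
Dose = 18.4 mcg/kg/min × 117.2727 kg = 2157.818 mcg/min
2157.818 mcg/min × 60 min/hr = 129469.1 mcg/hr
Rate = 129469.1 mcg/hr ÷ 1572 mcg/mL = 82.35947 mL/hr
Time remaining = 174.8022 mL ÷ 82.35947 mL/hr = 2.12243 hr

2.1 hours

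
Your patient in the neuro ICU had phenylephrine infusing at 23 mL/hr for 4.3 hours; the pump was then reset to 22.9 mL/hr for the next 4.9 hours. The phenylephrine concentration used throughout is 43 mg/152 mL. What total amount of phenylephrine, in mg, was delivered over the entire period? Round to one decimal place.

Concentration = 43 mg ÷ 152 mL = 0.2828947 mg/mL
Stage 1: 23 mL/hr × 4.3 hr = 98.9 mL → 98.9 mL × 0.2828947 mg/mL = 27.97829 mg
Stage 2: 22.9 mL/hr × 4.9 hr = 112.21 mL → 112.21 mL × 0.2828947 mg/mL = 31.74362 mg
Total = 27.97829 + 31.74362 = 59.72191 mg

59.7 mg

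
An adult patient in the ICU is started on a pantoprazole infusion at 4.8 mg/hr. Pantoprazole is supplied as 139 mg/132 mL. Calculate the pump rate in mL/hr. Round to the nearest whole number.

5 mL/hr

Concentration = 139 mg ÷ 132 mL = 1.05303 mg/mL
Rate = 4.8 mg/hr ÷ 1.05303 mg/mL = 4.558273 mL/hr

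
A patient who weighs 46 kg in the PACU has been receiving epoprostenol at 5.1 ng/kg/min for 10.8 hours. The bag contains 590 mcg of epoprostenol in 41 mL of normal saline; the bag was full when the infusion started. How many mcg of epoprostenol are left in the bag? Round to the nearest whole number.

438 mcg

Dose = 5.1 ng/kg/min × 46 kg = 234.6 ng/min
234.6 ng/min × 60 min/hr = 14076 ng/hr
Concentration = 590 mcg ÷ 41 mL = 14.39024 mcg/mL = 14390.24 ng/mL
Rate = 14076 ng/hr ÷ 14390.24 ng/mL = 0.9781627 mL/hr
Volume infused = 0.9781627 mL/hr × 10.8 hr = 10.56416 mL
Volume remaining = 41 − 10.56416 = 30.43584 mL
Drug remaining = 30.43584 mL × 14390.24 ng/mL = 437979.2 ng = 437.9792 mcg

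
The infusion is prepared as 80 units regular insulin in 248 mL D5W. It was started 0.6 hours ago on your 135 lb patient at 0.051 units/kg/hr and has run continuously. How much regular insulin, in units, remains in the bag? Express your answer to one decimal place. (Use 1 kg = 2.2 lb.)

Weight = 135 lb ÷ 2.2 lb/kg = 61.36364 kg
Dose = 0.051 units/kg/hr × 61.36364 kg = 3.129545 units/hr
Concentration = 80 units ÷ 248 mL = 0.3225806 units/mL
Rate = 3.129545 units/hr ÷ 0.3225806 units/mL = 9.701591 mL/hr
Volume infused = 9.701591 mL/hr × 0.6 hr = 5.820955 mL
Volume remaining = 248 − 5.820955 = 242.179 mL
Drug remaining = 242.179 mL × 0.3225806 units/mL = 78.12227 units

78.1 units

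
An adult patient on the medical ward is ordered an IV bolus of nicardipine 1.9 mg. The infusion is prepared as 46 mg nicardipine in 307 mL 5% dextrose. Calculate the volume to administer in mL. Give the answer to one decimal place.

Concentration = 46 mg ÷ 307 mL = 0.1498371 mg/mL
Volume = 1.9 mg ÷ 0.1498371 mg/mL = 12.68043 mL

12.7 mL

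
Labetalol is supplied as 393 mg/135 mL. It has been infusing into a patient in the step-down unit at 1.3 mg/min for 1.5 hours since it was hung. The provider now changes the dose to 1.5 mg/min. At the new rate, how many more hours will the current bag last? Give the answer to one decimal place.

Initial rate:
1.3 mg/min × 60 min/hr = 78 mg/hr
Concentration = 393 mg ÷ 135 mL = 2.911111 mg/mL
Rate = 78 mg/hr ÷ 2.911111 mg/mL = 26.79389 mL/hr
Volume infused so far = 26.79389 mL/hr × 1.5 hr = 40.19084 mL
Volume remaining = 135 − 40.19084 = 94.80916 mL
New rate:
1.5 mg/min × 60 min/hr = 90 mg/hr
Rate = 90 mg/hr ÷ 2.911111 mg/mL = 30.91603 mL/hr
Time remaining = 94.80916 mL ÷ 30.91603 mL/hr = 3.066667 hr

3.1 hours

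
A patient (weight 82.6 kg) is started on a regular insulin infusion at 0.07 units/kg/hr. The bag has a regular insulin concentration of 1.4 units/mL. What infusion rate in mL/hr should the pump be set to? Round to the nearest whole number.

Dose = 0.07 units/kg/hr × 82.6 kg = 5.782 units/hr
Rate = 5.782 units/hr ÷ 1.4 units/mL = 4.13 mL/hr

4 mL/hr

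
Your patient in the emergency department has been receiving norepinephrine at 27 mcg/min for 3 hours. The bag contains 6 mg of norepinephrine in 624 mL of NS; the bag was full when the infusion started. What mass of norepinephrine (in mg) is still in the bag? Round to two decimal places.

1.14 mg

27 mcg/min × 60 min/hr = 1620 mcg/hr
Concentration = 6 mg ÷ 624 mL = 0.009615385 mg/mL = 9.615385 mcg/mL
Rate = 1620 mcg/hr ÷ 9.615385 mcg/mL = 168.48 mL/hr
Volume infused = 168.48 mL/hr × 3 hr = 505.44 mL
Volume remaining = 624 − 505.44 = 118.56 mL
Drug remaining = 118.56 mL × 9.615385 mcg/mL = 1140 mcg = 1.14 mg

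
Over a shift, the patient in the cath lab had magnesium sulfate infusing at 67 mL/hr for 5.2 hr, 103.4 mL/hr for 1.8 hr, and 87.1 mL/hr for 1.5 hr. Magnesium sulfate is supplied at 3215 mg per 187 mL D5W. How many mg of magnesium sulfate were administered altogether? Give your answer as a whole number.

Concentration = 3215 mg ÷ 187 mL = 17.19251 mg/mL
Stage 1: 67 mL/hr × 5.2 hr = 348.4 mL → 348.4 mL × 17.19251 mg/mL = 5989.872 mg
Stage 2: 103.4 mL/hr × 1.8 hr = 186.12 mL → 186.12 mL × 17.19251 mg/mL = 3199.871 mg
Stage 3: 87.1 mL/hr × 1.5 hr = 130.65 mL → 130.65 mL × 17.19251 mg/mL = 2246.202 mg
Total = 5989.872 + 3199.871 + 2246.202 = 11435.94 mg

11436 mg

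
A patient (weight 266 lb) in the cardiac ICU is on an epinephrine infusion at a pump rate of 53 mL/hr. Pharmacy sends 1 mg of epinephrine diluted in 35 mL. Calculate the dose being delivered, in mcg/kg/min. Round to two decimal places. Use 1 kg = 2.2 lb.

Weight = 266 lb ÷ 2.2 lb/kg = 120.9091 kg
Concentration = 1 mg ÷ 35 mL = 0.02857143 mg/mL = 28.57143 mcg/mL
Drug rate = 53 mL/hr × 28.57143 mcg/mL = 1514.286 mcg/hr
1514.286 mcg/hr ÷ 60 min/hr = 25.2381 mcg/min
25.2381 mcg/min ÷ 120.9091 kg = 0.2087361 mcg/kg/min

0.21 mcg/kg/min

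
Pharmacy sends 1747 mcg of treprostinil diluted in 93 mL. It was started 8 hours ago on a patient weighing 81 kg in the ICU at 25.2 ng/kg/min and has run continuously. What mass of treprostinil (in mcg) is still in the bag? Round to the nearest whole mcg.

767 mcg

Dose = 25.2 ng/kg/min × 81 kg = 2041.2 ng/min
2041.2 ng/min × 60 min/hr = 122472 ng/hr
Concentration = 1747 mcg ÷ 93 mL = 18.78495 mcg/mL = 18784.95 ng/mL
Rate = 122472 ng/hr ÷ 18784.95 ng/mL = 6.519689 mL/hr
Volume infused = 6.519689 mL/hr × 8 hr = 52.15751 mL
Volume remaining = 93 − 52.15751 = 40.84249 mL
Drug remaining = 40.84249 mL × 18784.95 ng/mL = 767224 ng = 767.224 mcg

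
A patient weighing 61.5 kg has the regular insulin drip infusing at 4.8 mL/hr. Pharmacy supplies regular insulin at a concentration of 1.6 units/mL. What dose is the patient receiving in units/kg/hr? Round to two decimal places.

Drug rate = 4.8 mL/hr × 1.6 units/mL = 7.68 units/hr
7.68 units/hr ÷ 61.5 kg = 0.124878 units/kg/hr

0.12 units/kg/hr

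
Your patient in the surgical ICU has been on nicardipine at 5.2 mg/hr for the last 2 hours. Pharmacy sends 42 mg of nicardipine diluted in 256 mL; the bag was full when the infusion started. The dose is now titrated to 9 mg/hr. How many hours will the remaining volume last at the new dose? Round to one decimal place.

Initial rate:
Concentration = 42 mg ÷ 256 mL = 0.1640625 mg/mL
Rate = 5.2 mg/hr ÷ 0.1640625 mg/mL = 31.69524 mL/hr
Volume infused so far = 31.69524 mL/hr × 2 hr = 63.39048 mL
Volume remaining = 256 − 63.39048 = 192.6095 mL
New rate:
Rate = 9 mg/hr ÷ 0.1640625 mg/mL = 54.85714 mL/hr
Time remaining = 192.6095 mL ÷ 54.85714 mL/hr = 3.511111 hr

3.5 hours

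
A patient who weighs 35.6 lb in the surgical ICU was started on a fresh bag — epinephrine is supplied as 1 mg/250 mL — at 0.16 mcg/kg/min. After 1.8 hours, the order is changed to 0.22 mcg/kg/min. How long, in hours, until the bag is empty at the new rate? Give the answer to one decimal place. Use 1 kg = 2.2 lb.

Initial rate:
Weight = 35.6 lb ÷ 2.2 lb/kg = 16.18182 kg
Dose = 0.16 mcg/kg/min × 16.18182 kg = 2.589091 mcg/min
2.589091 mcg/min × 60 min/hr = 155.3455 mcg/hr
Concentration = 1 mg ÷ 250 mL = 0.004 mg/mL = 4 mcg/mL
Rate = 155.3455 mcg/hr ÷ 4 mcg/mL = 38.83636 mL/hr
Volume infused so far = 38.83636 mL/hr × 1.8 hr = 69.90545 mL
Volume remaining = 250 − 69.90545 = 180.0945 mL
New rate:
Dose = 0.22 mcg/kg/min × 16.18182 kg = 3.56 mcg/min
3.56 mcg/min × 60 min/hr = 213.6 mcg/hr
Rate = 213.6 mcg/hr ÷ 4 mcg/mL = 53.4 mL/hr
Time remaining = 180.0945 mL ÷ 53.4 mL/hr = 3.372557 hr

3.4 hours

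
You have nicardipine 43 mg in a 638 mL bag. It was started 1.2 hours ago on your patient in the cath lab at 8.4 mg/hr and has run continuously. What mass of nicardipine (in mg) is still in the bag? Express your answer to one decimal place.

Concentration = 43 mg ÷ 638 mL = 0.06739812 mg/mL
Rate = 8.4 mg/hr ÷ 0.06739812 mg/mL = 124.6326 mL/hr
Volume infused = 124.6326 mL/hr × 1.2 hr = 149.5591 mL
Volume remaining = 638 − 149.5591 = 488.4409 mL
Drug remaining = 488.4409 mL × 0.06739812 mg/mL = 32.92 mg

32.9 mg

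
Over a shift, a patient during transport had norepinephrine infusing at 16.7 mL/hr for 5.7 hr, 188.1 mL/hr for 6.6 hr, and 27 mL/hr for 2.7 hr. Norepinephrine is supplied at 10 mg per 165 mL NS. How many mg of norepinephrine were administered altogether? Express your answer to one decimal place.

85.4 mg

Concentration = 10 mg ÷ 165 mL = 0.06060606 mg/mL
Stage 1: 16.7 mL/hr × 5.7 hr = 95.19 mL → 95.19 mL × 0.06060606 mg/mL = 5.769091 mg
Stage 2: 188.1 mL/hr × 6.6 hr = 1241.46 mL → 1241.46 mL × 0.06060606 mg/mL = 75.24 mg
Stage 3: 27 mL/hr × 2.7 hr = 72.9 mL → 72.9 mL × 0.06060606 mg/mL = 4.418182 mg
Total = 5.769091 + 75.24 + 4.418182 = 85.42727 mg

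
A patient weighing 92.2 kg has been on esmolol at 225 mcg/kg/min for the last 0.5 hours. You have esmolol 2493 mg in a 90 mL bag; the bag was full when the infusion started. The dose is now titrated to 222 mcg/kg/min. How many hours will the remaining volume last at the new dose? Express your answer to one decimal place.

Initial rate:
Dose = 225 mcg/kg/min × 92.2 kg = 20745 mcg/min
20745 mcg/min × 60 min/hr = 1244700 mcg/hr
Concentration = 2493 mg ÷ 90 mL = 27.7 mg/mL = 27700 mcg/mL
Rate = 1244700 mcg/hr ÷ 27700 mcg/mL = 44.93502 mL/hr
Volume infused so far = 44.93502 mL/hr × 0.5 hr = 22.46751 mL
Volume remaining = 90 − 22.46751 = 67.53249 mL
New rate:
Dose = 222 mcg/kg/min × 92.2 kg = 20468.4 mcg/min
20468.4 mcg/min × 60 min/hr = 1228104 mcg/hr
Rate = 1228104 mcg/hr ÷ 27700 mcg/mL = 44.33588 mL/hr
Time remaining = 67.53249 mL ÷ 44.33588 mL/hr = 1.523202 hr

1.5 hours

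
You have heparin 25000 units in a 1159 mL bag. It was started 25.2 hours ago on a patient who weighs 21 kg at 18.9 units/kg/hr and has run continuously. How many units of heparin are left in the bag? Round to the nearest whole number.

Dose = 18.9 units/kg/hr × 21 kg = 396.9 units/hr
Concentration = 25000 units ÷ 1159 mL = 21.57032 units/mL
Rate = 396.9 units/hr ÷ 21.57032 units/mL = 18.40028 mL/hr
Volume infused = 18.40028 mL/hr × 25.2 hr = 463.6872 mL
Volume remaining = 1159 − 463.6872 = 695.3128 mL
Drug remaining = 695.3128 mL × 21.57032 units/mL = 14998.12 units

14998 units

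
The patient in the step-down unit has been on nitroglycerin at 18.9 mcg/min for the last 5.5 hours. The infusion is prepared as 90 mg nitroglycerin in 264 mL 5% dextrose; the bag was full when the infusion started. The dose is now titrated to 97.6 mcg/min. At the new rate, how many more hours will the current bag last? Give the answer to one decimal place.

14.3 hours

Initial rate:
18.9 mcg/min × 60 min/hr = 1134 mcg/hr
Concentration = 90 mg ÷ 264 mL = 0.3409091 mg/mL = 340.9091 mcg/mL
Rate = 1134 mcg/hr ÷ 340.9091 mcg/mL = 3.3264 mL/hr
Volume infused so far = 3.3264 mL/hr × 5.5 hr = 18.2952 mL
Volume remaining = 264 − 18.2952 = 245.7048 mL
New rate:
97.6 mcg/min × 60 min/hr = 5856 mcg/hr
Rate = 5856 mcg/hr ÷ 340.9091 mcg/mL = 17.1776 mL/hr
Time remaining = 245.7048 mL ÷ 17.1776 mL/hr = 14.30379 hr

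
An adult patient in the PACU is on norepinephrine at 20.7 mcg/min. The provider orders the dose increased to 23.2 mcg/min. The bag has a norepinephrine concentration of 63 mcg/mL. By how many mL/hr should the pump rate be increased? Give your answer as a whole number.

At the current dose:
20.7 mcg/min × 60 min/hr = 1242 mcg/hr
Rate = 1242 mcg/hr ÷ 63 mcg/mL = 19.71429 mL/hr
At the new dose:
23.2 mcg/min × 60 min/hr = 1392 mcg/hr
Rate = 1392 mcg/hr ÷ 63 mcg/mL = 22.09524 mL/hr
Change = 22.09524 − 19.71429 = 2.380952 mL/hr → 2.380952 mL/hr increase

2 mL/hr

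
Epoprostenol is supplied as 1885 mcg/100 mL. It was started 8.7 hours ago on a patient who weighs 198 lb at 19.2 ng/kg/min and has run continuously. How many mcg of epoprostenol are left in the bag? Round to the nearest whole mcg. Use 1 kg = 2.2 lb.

983 mcg

Weight = 198 lb ÷ 2.2 lb/kg = 90 kg
Dose = 19.2 ng/kg/min × 90 kg = 1728 ng/min
1728 ng/min × 60 min/hr = 103680 ng/hr
Concentration = 1885 mcg ÷ 100 mL = 18.85 mcg/mL = 18850 ng/mL
Rate = 103680 ng/hr ÷ 18850 ng/mL = 5.500265 mL/hr
Volume infused = 5.500265 mL/hr × 8.7 hr = 47.85231 mL
Volume remaining = 100 − 47.85231 = 52.14769 mL
Drug remaining = 52.14769 mL × 18850 ng/mL = 982984 ng = 982.984 mcg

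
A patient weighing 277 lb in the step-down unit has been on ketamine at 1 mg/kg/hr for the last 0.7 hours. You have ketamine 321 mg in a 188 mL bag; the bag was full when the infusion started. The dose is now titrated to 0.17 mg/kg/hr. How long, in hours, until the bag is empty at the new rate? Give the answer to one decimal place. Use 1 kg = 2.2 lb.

10.9 hours

Initial rate:
Weight = 277 lb ÷ 2.2 lb/kg = 125.9091 kg
Dose = 1 mg/kg/hr × 125.9091 kg = 125.9091 mg/hr
Concentration = 321 mg ÷ 188 mL = 1.707447 mg/mL
Rate = 125.9091 mg/hr ÷ 1.707447 mg/mL = 73.74115 mL/hr
Volume infused so far = 73.74115 mL/hr × 0.7 hr = 51.6188 mL
Volume remaining = 188 − 51.6188 = 136.3812 mL
New rate:
Dose = 0.17 mg/kg/hr × 125.9091 kg = 21.40455 mg/hr
Rate = 21.40455 mg/hr ÷ 1.707447 mg/mL = 12.536 mL/hr
Time remaining = 136.3812 mL ÷ 12.536 mL/hr = 10.87917 hr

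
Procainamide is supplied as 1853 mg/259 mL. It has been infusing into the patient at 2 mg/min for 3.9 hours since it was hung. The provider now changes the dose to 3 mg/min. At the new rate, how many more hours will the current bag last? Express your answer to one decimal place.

7.7 hours

Initial rate:
2 mg/min × 60 min/hr = 120 mg/hr
Concentration = 1853 mg ÷ 259 mL = 7.15444 mg/mL
Rate = 120 mg/hr ÷ 7.15444 mg/mL = 16.7728 mL/hr
Volume infused so far = 16.7728 mL/hr × 3.9 hr = 65.41392 mL
Volume remaining = 259 − 65.41392 = 193.5861 mL
New rate:
3 mg/min × 60 min/hr = 180 mg/hr
Rate = 180 mg/hr ÷ 7.15444 mg/mL = 25.1592 mL/hr
Time remaining = 193.5861 mL ÷ 25.1592 mL/hr = 7.694444 hr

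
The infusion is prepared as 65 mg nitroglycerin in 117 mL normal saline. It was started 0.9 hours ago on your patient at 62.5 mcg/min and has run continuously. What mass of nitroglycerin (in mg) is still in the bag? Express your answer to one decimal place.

62.5 mcg/min × 60 min/hr = 3750 mcg/hr
Concentration = 65 mg ÷ 117 mL = 0.5555556 mg/mL = 555.5556 mcg/mL
Rate = 3750 mcg/hr ÷ 555.5556 mcg/mL = 6.75 mL/hr
Volume infused = 6.75 mL/hr × 0.9 hr = 6.075 mL
Volume remaining = 117 − 6.075 = 110.925 mL
Drug remaining = 110.925 mL × 555.5556 mcg/mL = 61625 mcg = 61.625 mg

61.6 mg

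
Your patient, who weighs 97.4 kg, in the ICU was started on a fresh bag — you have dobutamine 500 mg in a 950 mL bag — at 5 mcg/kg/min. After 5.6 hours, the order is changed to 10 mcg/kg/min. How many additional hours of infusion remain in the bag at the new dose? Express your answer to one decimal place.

5.8 hours

Initial rate:
Dose = 5 mcg/kg/min × 97.4 kg = 487 mcg/min
487 mcg/min × 60 min/hr = 29220 mcg/hr
Concentration = 500 mg ÷ 950 mL = 0.5263158 mg/mL = 526.3158 mcg/mL
Rate = 29220 mcg/hr ÷ 526.3158 mcg/mL = 55.518 mL/hr
Volume infused so far = 55.518 mL/hr × 5.6 hr = 310.9008 mL
Volume remaining = 950 − 310.9008 = 639.0992 mL
New rate:
Dose = 10 mcg/kg/min × 97.4 kg = 974 mcg/min
974 mcg/min × 60 min/hr = 58440 mcg/hr
Rate = 58440 mcg/hr ÷ 526.3158 mcg/mL = 111.036 mL/hr
Time remaining = 639.0992 mL ÷ 111.036 mL/hr = 5.755784 hr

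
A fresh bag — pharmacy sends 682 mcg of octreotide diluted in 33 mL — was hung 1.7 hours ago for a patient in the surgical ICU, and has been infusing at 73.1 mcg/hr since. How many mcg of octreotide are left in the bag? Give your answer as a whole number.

558 mcg

Concentration = 682 mcg ÷ 33 mL = 20.66667 mcg/mL
Rate = 73.1 mcg/hr ÷ 20.66667 mcg/mL = 3.537097 mL/hr
Volume infused = 3.537097 mL/hr × 1.7 hr = 6.013065 mL
Volume remaining = 33 − 6.013065 = 26.98694 mL
Drug remaining = 26.98694 mL × 20.66667 mcg/mL = 557.73 mcg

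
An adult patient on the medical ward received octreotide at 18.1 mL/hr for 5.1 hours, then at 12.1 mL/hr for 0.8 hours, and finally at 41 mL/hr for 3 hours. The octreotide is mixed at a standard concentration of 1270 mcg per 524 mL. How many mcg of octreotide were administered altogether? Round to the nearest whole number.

545 mcg

Concentration = 1270 mcg ÷ 524 mL = 2.423664 mcg/mL
Stage 1: 18.1 mL/hr × 5.1 hr = 92.31 mL → 92.31 mL × 2.423664 mcg/mL = 223.7284 mcg
Stage 2: 12.1 mL/hr × 0.8 hr = 9.68 mL → 9.68 mL × 2.423664 mcg/mL = 23.46107 mcg
Stage 3: 41 mL/hr × 3 hr = 123 mL → 123 mL × 2.423664 mcg/mL = 298.1107 mcg
Total = 223.7284 + 23.46107 + 298.1107 = 545.3002 mcg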